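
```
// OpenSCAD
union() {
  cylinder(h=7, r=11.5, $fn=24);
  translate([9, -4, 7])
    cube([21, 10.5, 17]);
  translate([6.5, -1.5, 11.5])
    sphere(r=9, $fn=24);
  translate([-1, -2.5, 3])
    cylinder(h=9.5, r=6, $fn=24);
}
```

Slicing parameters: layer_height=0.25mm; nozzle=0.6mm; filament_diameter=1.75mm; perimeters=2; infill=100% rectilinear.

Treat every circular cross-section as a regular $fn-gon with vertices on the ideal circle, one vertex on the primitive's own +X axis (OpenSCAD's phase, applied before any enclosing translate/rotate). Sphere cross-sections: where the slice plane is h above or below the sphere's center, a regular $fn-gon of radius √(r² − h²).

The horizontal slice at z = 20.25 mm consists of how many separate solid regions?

2

At z = 20.25 mm: the cylinder is absent (z outside [0, 7]); the cube at (9, -4) is present — its section is the full 21×10.5 rectangle; the sphere at (6.5, -1.5): section is a regular 24-gon, circumradius = √(r²−h²) = √(9²−8.75²) = 2.107; the cylinder at (-1, -2.5) is not intersected at this z (z outside [3, 12.5]); Merging all regions: the 2 present regions are separate (no shared area or edge), so areas and boundary lengths simply add and each stays a separate island — 2 connected regions. The result has 2 disconnected regions.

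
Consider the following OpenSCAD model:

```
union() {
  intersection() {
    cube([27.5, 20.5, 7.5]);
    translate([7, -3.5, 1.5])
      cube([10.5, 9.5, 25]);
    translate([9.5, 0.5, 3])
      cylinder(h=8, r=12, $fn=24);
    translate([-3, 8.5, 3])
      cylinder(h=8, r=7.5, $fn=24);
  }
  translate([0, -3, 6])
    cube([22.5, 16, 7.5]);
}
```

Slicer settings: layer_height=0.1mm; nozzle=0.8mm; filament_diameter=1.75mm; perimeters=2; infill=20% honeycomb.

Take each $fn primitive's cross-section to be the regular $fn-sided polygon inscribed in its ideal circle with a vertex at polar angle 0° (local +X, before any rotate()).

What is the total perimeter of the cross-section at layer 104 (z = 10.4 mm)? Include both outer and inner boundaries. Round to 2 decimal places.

77.00 mm

At z = 10.4 mm: the cube is not intersected at this z (z outside [0, 7.5]); the cube at (7, -3.5) (footprint 10.5×9.5) is included at this height (perimeter 40.00 mm); the r=12 cylinder at (9.5, 0.5) gives a regular 24-gon of circumradius 12 (constant along its height) (perimeter = 2·24·12.000·sin(180°/24) = 75.18 mm); the r=7.5 cylinder at (-3, 8.5) gives a regular 24-gon of circumradius 7.5 (constant along its height) (perimeter = 2·24·7.500·sin(180°/24) = 46.99 mm); Taking the intersection: at least one operand is absent at this height, so nothing remains; the cube at (0, -3) (footprint 22.5×16) is included at this height (perimeter 77.00 mm); Combining (union): only the 22.5×16 cube at (0, -3) is present, so the union is just that shape — boundary = 77.00 mm. Overall, the cross-section is a single solid region. Total boundary length (outer) = 77.00 mm.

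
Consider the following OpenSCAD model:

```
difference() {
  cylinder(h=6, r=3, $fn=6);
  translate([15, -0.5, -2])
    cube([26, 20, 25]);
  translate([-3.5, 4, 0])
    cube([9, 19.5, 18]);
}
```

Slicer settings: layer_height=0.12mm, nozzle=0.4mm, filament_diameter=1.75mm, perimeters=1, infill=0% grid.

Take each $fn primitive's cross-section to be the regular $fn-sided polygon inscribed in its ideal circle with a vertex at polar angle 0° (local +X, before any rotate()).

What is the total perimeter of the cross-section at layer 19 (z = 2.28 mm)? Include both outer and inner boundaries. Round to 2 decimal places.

18.00 mm

At z = 2.28 mm: the r=3 cylinder gives a regular 6-gon of circumradius 3 (constant along its height) (perimeter = 2·6·3.000·sin(180°/6) = 18.00 mm); the 26×20 cube at (15, -0.5) contributes its full rectangle (perimeter 92.00 mm); the 9×19.5 cube at (-3.5, 4) contributes its full rectangle (perimeter 57.00 mm); After the difference (first − rest): starting from the r=3 cylinder, the 26×20 cube at (15, -0.5) misses the remaining region (no effect); the 9×19.5 cube at (-3.5, 4) misses the remaining region (no effect) — boundary = 18.00 mm. Overall, the cross-section is a single solid region. Total boundary length (outer) = 18.00 mm.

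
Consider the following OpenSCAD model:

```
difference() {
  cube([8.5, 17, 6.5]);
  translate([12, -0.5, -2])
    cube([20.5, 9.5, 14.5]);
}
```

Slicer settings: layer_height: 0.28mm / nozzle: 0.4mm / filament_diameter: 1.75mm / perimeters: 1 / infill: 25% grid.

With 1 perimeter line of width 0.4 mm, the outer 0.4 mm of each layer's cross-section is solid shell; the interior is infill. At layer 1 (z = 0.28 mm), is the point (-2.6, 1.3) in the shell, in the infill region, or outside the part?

At z = 0.28 mm: the 8.5×17 cube contributes its full rectangle; the 20.5×9.5 cube at (12, -0.5) contributes its full rectangle; Subtracting the remaining from the first: starting from the 8.5×17 cube, the 20.5×9.5 cube at (12, -0.5) misses the remaining region (no effect) — 1 connected region. Overall, the cross-section is a single solid region. The nearest boundary edge runs (0.00, 0.00)→(0.00, 17.00); distance from the point to it = 2.60 mm. The point is not inside any of the regions above, so it lies outside the cross-section (2.60 mm from the nearest boundary).

outside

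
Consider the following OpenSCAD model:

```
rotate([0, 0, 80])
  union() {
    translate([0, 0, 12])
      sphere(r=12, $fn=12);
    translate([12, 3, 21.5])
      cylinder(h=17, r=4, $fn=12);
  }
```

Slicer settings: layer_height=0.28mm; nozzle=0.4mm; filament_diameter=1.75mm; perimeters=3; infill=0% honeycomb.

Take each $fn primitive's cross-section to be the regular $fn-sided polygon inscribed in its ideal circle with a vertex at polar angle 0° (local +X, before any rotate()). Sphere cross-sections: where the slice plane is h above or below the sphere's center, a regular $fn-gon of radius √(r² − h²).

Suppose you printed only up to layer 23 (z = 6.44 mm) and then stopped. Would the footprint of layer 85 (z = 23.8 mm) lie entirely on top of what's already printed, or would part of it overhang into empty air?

Compare the two slices. At z = 6.44: the r=12 sphere slices to a regular 12-gon of circumradius 10.634 (√(r²−h²) with h=5.56 from center) (area = (12/2)·10.634²·sin(360°/12) = 339.26 mm²); the cylinder at (12, 3) is absent (z outside [21.5, 38.5]); Merging all regions: only the r=12 sphere is present, so the union is just that shape — area = 339.26 mm²; (whole slice rotated 80° about Z — lengths, areas and connectivity unchanged). At z = 23.8: the r=12 sphere contributes a regular 12-gon of circumradius √(12²−11.8²) = 2.182 (area = (12/2)·2.182²·sin(360°/12) = 14.28 mm²); the r=4 cylinder at (12, 3) contributes a regular 12-gon of circumradius 4 (area = (12/2)·4.000²·sin(360°/12) = 48.00 mm²); Merging all regions: the 2 present regions are separate (no shared area or edge), so areas and boundary lengths simply add and each stays a separate island — area = 62.28 mm²; (whole slice rotated 80° about Z — lengths, areas and connectivity unchanged). Checking containment: at z = 23.8 the cross-section extends beyond the z = 6.44 cross-section by about 39.67 mm².

part overhangs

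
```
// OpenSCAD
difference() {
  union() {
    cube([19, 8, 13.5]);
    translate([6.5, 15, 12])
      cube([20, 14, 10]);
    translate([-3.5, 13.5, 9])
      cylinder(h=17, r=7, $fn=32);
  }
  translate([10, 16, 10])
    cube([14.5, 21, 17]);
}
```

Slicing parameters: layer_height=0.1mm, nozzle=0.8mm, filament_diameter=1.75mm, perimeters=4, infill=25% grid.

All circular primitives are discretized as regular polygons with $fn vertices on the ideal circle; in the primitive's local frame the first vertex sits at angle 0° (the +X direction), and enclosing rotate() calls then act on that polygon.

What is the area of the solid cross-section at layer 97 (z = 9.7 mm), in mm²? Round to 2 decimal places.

At z = 9.7 mm: the cube is present — its section is the full 19×8 rectangle (area 152.00 mm²); the cube at (6.5, 15) is absent (z outside [12, 22]); the r=7 cylinder at (-3.5, 13.5) gives a regular 32-gon of circumradius 7 (constant along its height) (area = (32/2)·7.000²·sin(360°/32) = 152.95 mm²); Taking the union: the regions partially overlap — summed areas 304.95 mm² minus the doubly-counted overlap 0.23 mm² gives 304.72 mm² — area = 304.72 mm²; the cube at (10, 16) is absent (z outside [10, 27]); After the difference (first − rest): none of the subtracted shapes is present at this height, so the result so far is unchanged — area = 304.72 mm². Overall, the cross-section is a single solid region. Net area = 304.72 mm².

304.72 mm²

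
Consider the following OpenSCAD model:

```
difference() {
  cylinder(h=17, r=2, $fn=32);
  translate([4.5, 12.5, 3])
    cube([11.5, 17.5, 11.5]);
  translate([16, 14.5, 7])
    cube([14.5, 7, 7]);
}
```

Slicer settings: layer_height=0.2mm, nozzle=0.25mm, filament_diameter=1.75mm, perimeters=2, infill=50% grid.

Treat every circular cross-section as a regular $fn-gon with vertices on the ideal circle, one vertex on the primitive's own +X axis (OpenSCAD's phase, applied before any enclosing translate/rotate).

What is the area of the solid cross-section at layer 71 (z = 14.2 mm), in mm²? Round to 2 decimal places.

12.49 mm²

At z = 14.2 mm: the r=2 cylinder gives a regular 32-gon of circumradius 2 (constant along its height) (area = (32/2)·2.000²·sin(360°/32) = 12.49 mm²); the cube at (4.5, 12.5) (footprint 11.5×17.5) is included at this height (area 201.25 mm²); the cube at (16, 14.5) does not reach this height (z outside [7, 14]); After the difference (first − rest): starting from the r=2 cylinder (12.49 mm²), the 11.5×17.5 cube at (4.5, 12.5) misses the remaining region (no effect) — area = 12.49 mm². Overall, the cross-section is a single solid region. Net area = 12.49 mm².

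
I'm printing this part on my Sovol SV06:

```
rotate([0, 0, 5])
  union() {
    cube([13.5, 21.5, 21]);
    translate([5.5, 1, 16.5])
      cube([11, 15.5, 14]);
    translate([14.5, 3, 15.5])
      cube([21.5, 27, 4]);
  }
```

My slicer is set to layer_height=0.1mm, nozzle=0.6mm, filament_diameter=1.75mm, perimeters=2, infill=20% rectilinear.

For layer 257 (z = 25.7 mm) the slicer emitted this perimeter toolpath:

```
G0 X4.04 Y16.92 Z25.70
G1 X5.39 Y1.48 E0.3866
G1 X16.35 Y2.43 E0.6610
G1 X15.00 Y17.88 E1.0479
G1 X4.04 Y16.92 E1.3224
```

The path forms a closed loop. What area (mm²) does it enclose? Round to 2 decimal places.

Apply the shoelace formula to the sequence of (X, Y) vertices; enclosed area = 170.57 mm².

170.57 mm²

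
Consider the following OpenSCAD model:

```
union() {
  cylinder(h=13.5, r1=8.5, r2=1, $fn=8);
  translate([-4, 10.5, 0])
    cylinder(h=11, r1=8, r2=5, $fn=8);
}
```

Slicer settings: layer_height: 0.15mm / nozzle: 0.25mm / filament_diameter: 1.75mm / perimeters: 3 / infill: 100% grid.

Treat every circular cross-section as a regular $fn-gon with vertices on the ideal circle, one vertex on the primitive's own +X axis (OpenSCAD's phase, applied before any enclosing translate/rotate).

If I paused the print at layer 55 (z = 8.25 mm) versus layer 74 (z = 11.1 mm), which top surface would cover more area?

Layer 55 (z = 8.25): the cone: at t=0.611 of its height the radius interpolates to r₁+(r₂−r₁)t = 3.917, giving a regular 8-gon of that circumradius (area = (8/2)·3.917²·sin(360°/8) = 43.39 mm²); the cone at (-4, 10.5) contributes a regular 8-gon of circumradius 5.750 (interpolated between r1=8 and r2=5 at t=0.750) (area = (8/2)·5.750²·sin(360°/8) = 93.51 mm²); Taking the union: the 2 present regions are separate (no shared area or edge), so areas and boundary lengths simply add and each stays a separate island — area = 136.90 mm². So its area = 136.90 mm². Layer 74 (z = 11.1): the cone (r1=8.5→r2=1) has section circumradius 2.333 here — a regular 8-gon (area = (8/2)·2.333²·sin(360°/8) = 15.40 mm²); the cone at (-4, 10.5) does not reach this height (z outside [0, 11]); Taking the union: only the cone is present, so the union is just that shape — area = 15.40 mm². So its area = 15.40 mm². Layer 55 is larger (136.90 vs 15.40 mm²).

layer 55 (z = 8.25 mm)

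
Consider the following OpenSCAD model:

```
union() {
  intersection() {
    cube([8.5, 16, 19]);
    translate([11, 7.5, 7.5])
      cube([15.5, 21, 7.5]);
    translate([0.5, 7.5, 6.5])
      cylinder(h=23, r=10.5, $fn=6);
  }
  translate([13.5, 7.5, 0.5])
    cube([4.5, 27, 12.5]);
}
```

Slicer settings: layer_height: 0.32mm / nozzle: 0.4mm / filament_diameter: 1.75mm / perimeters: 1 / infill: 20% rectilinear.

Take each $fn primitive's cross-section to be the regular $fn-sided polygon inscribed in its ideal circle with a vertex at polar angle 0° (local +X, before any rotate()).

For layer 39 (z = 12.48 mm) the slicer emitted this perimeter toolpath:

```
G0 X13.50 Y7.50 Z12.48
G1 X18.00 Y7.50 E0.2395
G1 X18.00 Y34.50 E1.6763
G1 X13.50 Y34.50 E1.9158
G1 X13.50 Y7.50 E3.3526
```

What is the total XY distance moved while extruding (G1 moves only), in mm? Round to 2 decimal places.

Sum the Euclidean lengths of each G1 segment: total = 63.00 mm.

63.00 mm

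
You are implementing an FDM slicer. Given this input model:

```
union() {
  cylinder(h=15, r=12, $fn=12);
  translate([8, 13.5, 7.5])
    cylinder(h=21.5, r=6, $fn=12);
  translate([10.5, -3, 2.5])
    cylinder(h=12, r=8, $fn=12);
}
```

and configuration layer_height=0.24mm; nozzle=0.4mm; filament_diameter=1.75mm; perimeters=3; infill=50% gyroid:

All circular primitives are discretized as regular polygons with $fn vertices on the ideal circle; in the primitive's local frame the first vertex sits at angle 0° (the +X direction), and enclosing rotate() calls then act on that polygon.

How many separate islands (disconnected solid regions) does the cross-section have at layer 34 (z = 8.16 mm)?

1

At z = 8.16 mm: the r=12 cylinder contributes a regular 12-gon of circumradius 12; the r=6 cylinder at (8, 13.5) gives a regular 12-gon of circumradius 6 (constant along its height); the r=8 cylinder at (10.5, -3) contributes a regular 12-gon of circumradius 8; Combining (union): the regions partially overlap (shared area 103.45 mm²), so overlapping operands fuse into one piece — 1 connected region. Overall, the cross-section is a single solid region. Island count = 1.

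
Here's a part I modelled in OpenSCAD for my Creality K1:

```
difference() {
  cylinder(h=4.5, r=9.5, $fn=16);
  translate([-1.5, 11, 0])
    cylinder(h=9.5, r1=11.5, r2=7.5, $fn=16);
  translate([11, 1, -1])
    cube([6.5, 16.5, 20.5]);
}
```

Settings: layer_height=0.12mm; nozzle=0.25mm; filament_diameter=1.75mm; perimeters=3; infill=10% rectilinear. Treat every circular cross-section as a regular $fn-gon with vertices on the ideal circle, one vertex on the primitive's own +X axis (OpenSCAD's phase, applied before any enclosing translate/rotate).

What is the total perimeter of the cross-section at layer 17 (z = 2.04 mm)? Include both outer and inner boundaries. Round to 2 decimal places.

At z = 2.04 mm: the r=9.5 cylinder contributes a regular 16-gon of circumradius 9.5 (perimeter = 2·16·9.500·sin(180°/16) = 59.31 mm); the cone at (-1.5, 11): at t=0.215 of its height the radius interpolates to r₁+(r₂−r₁)t = 10.641, giving a regular 16-gon of that circumradius (perimeter = 2·16·10.641·sin(180°/16) = 66.43 mm); the cube at (11, 1) is present — its section is the full 6.5×16.5 rectangle (perimeter 46.00 mm); Taking the first minus the rest: starting from the r=9.5 cylinder, the cone at (-1.5, 11) partially overlaps it — only the 101.50 mm² overlap (of its 346.66 mm²) is removed, clipping the outline; the 6.5×16.5 cube at (11, 1) misses the remaining region (no effect) — boundary = 58.11 mm. Overall, the cross-section is a single solid region. Total boundary length (outer) = 58.11 mm.

58.11 mm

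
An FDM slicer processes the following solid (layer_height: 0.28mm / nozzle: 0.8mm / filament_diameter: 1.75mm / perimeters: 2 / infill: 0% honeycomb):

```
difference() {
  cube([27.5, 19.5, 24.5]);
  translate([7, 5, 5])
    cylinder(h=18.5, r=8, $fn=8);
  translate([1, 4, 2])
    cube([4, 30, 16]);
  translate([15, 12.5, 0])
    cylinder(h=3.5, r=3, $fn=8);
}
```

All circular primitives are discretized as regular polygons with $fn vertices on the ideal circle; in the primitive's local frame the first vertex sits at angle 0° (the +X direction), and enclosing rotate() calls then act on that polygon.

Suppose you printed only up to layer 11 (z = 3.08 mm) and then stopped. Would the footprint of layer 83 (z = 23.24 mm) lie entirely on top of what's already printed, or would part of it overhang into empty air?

part overhangs

Compare the two slices. At z = 3.08: the cube (footprint 27.5×19.5) is included at this height (area 536.25 mm²); the cylinder at (7, 5) is not intersected at this z (z outside [5, 23.5]); the 4×30 cube at (1, 4) contributes its full rectangle (area 120.00 mm²); the cylinder at (15, 12.5): section is a regular 8-gon, circumradius r=3 (area = (8/2)·3.000²·sin(360°/8) = 25.46 mm²); Taking the first minus the rest: starting from the 27.5×19.5 cube (536.25 mm²), the 4×30 cube at (1, 4) partially overlaps it — only the 62.00 mm² overlap (of its 120.00 mm²) is removed, clipping the outline; the r=3 cylinder at (15, 12.5) lies wholly inside it (removes its full 25.46 mm² and its 18.37 mm outline becomes a hole wall) — area = 448.79 mm². At z = 23.24: the cube (footprint 27.5×19.5) is included at this height (area 536.25 mm²); the r=8 cylinder at (7, 5) gives a regular 8-gon of circumradius 8 (constant along its height) (area = (8/2)·8.000²·sin(360°/8) = 181.02 mm²); the cube at (1, 4) is absent (z outside [2, 18]); the cylinder at (15, 12.5) does not reach this height (z outside [0, 3.5]); After the difference (first − rest): starting from the 27.5×19.5 cube (536.25 mm²), the r=8 cylinder at (7, 5) partially overlaps it — only the 157.74 mm² overlap (of its 181.02 mm²) is removed, clipping the outline — area = 378.51 mm². Checking containment: at z = 23.24 the cross-section extends beyond the z = 3.08 cross-section by about 58.20 mm².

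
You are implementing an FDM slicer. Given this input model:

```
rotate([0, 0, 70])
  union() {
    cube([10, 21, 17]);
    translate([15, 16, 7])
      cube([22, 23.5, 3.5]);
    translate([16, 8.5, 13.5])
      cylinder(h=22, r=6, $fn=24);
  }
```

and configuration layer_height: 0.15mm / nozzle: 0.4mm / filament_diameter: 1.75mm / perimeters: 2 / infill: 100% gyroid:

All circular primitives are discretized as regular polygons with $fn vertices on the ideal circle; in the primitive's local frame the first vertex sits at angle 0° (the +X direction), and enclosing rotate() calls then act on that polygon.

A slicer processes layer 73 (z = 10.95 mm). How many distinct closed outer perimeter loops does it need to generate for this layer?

1

At z = 10.95 mm: the cube (footprint 10×21) is included at this height; the cube at (15, 16) is absent (z outside [7, 10.5]); the cylinder at (16, 8.5) does not reach this height (z outside [13.5, 35.5]); Merging all regions: only the 10×21 cube is present, so the union is just that shape — 1 connected region; (whole slice rotated 70° about Z — lengths, areas and connectivity unchanged). The result has 1 disconnected region.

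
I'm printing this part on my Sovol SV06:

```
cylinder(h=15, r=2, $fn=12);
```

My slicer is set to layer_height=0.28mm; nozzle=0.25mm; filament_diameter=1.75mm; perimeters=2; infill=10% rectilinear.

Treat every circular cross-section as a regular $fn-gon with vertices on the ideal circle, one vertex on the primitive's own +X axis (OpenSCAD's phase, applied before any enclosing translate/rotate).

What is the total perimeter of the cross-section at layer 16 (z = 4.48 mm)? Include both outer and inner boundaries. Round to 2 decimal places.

At z = 4.48 mm: the cylinder: section is a regular 12-gon, circumradius r=2 (perimeter = 2·12·2.000·sin(180°/12) = 12.42 mm). Overall, the cross-section is a single solid region. Total boundary length (outer) = 12.42 mm.

12.42 mm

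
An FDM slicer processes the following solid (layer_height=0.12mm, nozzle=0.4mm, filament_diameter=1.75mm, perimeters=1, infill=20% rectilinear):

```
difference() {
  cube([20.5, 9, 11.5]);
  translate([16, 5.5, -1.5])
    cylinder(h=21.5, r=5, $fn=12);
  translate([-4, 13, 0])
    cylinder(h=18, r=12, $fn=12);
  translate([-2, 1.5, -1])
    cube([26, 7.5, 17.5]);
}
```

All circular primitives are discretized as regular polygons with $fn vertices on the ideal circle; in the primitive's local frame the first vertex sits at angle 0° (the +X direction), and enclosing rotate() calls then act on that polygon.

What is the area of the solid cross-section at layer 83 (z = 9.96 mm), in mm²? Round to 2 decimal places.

27.32 mm²

At z = 9.96 mm: the cube is present — its section is the full 20.5×9 rectangle (area 184.50 mm²); the r=5 cylinder at (16, 5.5) gives a regular 12-gon of circumradius 5 (constant along its height) (area = (12/2)·5.000²·sin(360°/12) = 75.00 mm²); the r=12 cylinder at (-4, 13) contributes a regular 12-gon of circumradius 12 (area = (12/2)·12.000²·sin(360°/12) = 432.00 mm²); the 26×7.5 cube at (-2, 1.5) contributes its full rectangle (area 195.00 mm²); Subtracting the remaining from the first: starting from the 20.5×9 cube (184.50 mm²), the r=5 cylinder at (16, 5.5) partially overlaps it — only the 67.55 mm² overlap (of its 75.00 mm²) is removed, clipping the outline; the r=12 cylinder at (-4, 13) partially overlaps it — only the 32.29 mm² overlap (of its 432.00 mm²) is removed, clipping the outline; the 26×7.5 cube at (-2, 1.5) partially overlaps it — only the 57.34 mm² overlap (of its 195.00 mm²) is removed, clipping the outline — area = 27.32 mm². Overall, the cross-section is a single solid region. Net area = 27.32 mm².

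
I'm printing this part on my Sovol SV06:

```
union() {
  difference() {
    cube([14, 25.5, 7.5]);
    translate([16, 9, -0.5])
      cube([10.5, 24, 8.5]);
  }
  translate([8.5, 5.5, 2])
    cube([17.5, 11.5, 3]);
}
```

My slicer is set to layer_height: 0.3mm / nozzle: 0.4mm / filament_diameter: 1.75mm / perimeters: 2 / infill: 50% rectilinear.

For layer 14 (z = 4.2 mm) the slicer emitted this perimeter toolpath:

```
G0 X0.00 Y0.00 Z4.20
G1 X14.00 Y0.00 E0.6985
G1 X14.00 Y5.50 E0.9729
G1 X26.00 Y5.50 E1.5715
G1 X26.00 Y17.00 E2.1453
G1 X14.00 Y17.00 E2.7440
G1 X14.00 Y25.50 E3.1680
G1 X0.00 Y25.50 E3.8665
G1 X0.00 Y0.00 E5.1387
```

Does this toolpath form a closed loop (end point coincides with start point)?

yes

Start point (G0): (0.00, 0.00). End point (last G1): the path returns to the start — closed.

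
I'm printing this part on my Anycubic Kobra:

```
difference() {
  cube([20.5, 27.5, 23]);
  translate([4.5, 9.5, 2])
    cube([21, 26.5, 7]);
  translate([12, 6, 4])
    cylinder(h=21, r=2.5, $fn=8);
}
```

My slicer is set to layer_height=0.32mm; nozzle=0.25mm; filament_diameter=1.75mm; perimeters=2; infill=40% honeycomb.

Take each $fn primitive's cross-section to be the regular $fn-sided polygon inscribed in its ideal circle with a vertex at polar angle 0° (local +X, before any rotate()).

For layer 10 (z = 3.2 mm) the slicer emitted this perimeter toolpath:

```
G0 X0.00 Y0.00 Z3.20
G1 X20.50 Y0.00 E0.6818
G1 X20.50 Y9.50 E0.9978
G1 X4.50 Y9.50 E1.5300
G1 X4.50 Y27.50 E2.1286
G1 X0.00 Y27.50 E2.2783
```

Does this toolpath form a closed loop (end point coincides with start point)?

Start point (G0): (0.00, 0.00). End point (last G1): the path does not return to the start — open.

no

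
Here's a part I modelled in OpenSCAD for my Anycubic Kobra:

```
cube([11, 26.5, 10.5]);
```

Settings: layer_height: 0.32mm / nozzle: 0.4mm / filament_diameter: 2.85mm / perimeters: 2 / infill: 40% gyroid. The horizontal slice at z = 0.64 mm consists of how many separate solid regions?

1

At z = 0.64 mm: the 11×26.5 cube contributes its full rectangle. The result has 1 disconnected region.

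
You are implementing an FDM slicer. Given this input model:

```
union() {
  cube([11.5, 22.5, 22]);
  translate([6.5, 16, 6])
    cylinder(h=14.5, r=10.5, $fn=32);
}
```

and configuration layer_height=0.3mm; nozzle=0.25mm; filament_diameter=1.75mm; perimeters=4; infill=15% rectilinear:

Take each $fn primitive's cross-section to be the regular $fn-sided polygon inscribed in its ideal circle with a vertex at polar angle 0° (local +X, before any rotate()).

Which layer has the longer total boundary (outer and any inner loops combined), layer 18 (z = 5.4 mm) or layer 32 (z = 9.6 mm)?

layer 32 (z = 9.6 mm)

Layer 18 (z = 5.4): the cube (footprint 11.5×22.5) is included at this height (perimeter 68.00 mm); the cylinder at (6.5, 16) does not reach this height (z outside [6, 20.5]); Combining (union): only the 11.5×22.5 cube is present, so the union is just that shape — boundary = 68.00 mm. So its perimeter = 68.00 mm. Layer 32 (z = 9.6): the cube (footprint 11.5×22.5) is included at this height (perimeter 68.00 mm); the cylinder at (6.5, 16): section is a regular 32-gon, circumradius r=10.5 (perimeter = 2·32·10.500·sin(180°/32) = 65.87 mm); Combining (union): the regions partially overlap (shared area 188.38 mm²), so the edge portions inside another operand are dropped and the merged outline is re-measured after clipping — boundary = 79.74 mm. So its perimeter = 79.74 mm. Layer 32 is larger (79.74 vs 68.00 mm).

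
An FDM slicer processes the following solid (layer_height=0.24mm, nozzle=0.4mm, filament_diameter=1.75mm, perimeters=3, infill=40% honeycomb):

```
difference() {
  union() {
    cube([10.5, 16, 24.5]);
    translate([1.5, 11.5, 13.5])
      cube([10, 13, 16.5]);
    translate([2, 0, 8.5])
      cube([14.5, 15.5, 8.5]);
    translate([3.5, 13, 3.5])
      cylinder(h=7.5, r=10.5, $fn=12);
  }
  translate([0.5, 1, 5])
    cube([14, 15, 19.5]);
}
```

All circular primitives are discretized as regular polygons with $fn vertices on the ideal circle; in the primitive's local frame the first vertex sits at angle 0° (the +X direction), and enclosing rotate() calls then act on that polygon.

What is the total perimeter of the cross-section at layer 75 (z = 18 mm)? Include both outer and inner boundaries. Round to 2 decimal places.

At z = 18 mm: the cube (footprint 10.5×16) is included at this height (perimeter 53.00 mm); the 10×13 cube at (1.5, 11.5) contributes its full rectangle (perimeter 46.00 mm); the cube at (2, 0) is absent (z outside [8.5, 17]); the cylinder at (3.5, 13) is absent (z outside [3.5, 11]); Merging all regions: the regions partially overlap (shared area 40.50 mm²), so the edge portions inside another operand are dropped and the merged outline is re-measured after clipping — boundary = 72.00 mm; the cube at (0.5, 1) is present — its section is the full 14×15 rectangle (perimeter 58.00 mm); Subtracting the remaining from the first: starting from the result so far, the 14×15 cube at (0.5, 1) partially overlaps it — only the 154.50 mm² overlap (of its 210.00 mm²) is removed, clipping the outline — boundary = 90.00 mm. Overall, the cross-section has 2 separate islands. Total boundary length (outer) = 90.00 mm.

90.00 mm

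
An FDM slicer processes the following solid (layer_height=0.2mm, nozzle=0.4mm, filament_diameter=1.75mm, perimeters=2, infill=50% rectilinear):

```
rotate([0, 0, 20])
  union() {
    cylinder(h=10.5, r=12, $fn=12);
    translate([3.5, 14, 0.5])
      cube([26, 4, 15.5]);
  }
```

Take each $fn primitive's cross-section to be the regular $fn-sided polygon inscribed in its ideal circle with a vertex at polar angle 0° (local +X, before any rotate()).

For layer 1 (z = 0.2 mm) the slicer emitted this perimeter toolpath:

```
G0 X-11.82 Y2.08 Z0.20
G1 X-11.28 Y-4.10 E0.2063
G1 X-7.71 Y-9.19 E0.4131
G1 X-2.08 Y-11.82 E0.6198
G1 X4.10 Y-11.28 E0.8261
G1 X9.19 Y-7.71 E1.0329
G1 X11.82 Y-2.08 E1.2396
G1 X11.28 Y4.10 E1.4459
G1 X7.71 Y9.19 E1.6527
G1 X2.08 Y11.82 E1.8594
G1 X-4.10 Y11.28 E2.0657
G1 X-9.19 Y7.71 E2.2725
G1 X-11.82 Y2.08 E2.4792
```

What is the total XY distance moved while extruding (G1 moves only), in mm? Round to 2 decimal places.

74.54 mm

Sum the Euclidean lengths of each G1 segment: total = 74.54 mm.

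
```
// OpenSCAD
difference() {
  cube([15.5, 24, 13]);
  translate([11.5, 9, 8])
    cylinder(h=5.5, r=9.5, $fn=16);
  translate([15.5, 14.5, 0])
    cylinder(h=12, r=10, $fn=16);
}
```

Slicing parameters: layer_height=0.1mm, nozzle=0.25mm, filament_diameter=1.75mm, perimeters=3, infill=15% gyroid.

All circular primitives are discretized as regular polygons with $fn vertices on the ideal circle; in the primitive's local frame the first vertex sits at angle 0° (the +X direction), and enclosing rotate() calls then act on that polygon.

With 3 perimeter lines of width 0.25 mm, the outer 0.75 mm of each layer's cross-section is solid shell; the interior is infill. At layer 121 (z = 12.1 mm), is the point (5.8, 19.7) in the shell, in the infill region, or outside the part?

infill

At z = 12.1 mm: the 15.5×24 cube contributes its full rectangle; the r=9.5 cylinder at (11.5, 9) gives a regular 16-gon of circumradius 9.5 (constant along its height); the cylinder at (15.5, 14.5) does not reach this height (z outside [0, 12]); Subtracting the remaining from the first: starting from the 15.5×24 cube, the r=9.5 cylinder at (11.5, 9) partially overlaps it — only the 209.65 mm² overlap (of its 276.30 mm²) is removed, clipping the outline — 2 connected regions. Overall, the cross-section has 2 separate islands. The nearest boundary edge runs (7.86, 17.78)→(4.78, 15.72); distance from the point to it = 2.75 mm. (Shell/infill is judged within the island containing the point — the largest one.) The point is inside the cross-section and 2.75 mm from the nearest boundary — more than the 0.75 mm shell width (3 × 0.25), so it's in the infill interior.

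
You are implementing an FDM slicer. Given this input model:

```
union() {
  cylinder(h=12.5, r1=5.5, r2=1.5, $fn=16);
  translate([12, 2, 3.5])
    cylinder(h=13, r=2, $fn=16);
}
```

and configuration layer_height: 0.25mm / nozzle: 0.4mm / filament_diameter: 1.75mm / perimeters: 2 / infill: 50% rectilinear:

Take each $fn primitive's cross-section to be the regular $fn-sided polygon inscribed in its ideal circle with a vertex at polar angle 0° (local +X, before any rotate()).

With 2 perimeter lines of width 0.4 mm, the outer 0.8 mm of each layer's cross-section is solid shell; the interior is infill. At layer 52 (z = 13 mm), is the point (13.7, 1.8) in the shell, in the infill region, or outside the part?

At z = 13 mm: the cone does not reach this height (z outside [0, 12.5]); the r=2 cylinder at (12, 2) contributes a regular 16-gon of circumradius 2; Combining (union): only the r=2 cylinder at (12, 2) is present, so the union is just that shape — 1 connected region. Overall, the cross-section is a single solid region. The nearest boundary edge runs (13.85, 1.23)→(14.00, 2.00); distance from the point to it = 0.26 mm. The point is inside the cross-section, 0.26 mm from the nearest boundary — within the 0.8 mm shell band (2 × 0.4).

shell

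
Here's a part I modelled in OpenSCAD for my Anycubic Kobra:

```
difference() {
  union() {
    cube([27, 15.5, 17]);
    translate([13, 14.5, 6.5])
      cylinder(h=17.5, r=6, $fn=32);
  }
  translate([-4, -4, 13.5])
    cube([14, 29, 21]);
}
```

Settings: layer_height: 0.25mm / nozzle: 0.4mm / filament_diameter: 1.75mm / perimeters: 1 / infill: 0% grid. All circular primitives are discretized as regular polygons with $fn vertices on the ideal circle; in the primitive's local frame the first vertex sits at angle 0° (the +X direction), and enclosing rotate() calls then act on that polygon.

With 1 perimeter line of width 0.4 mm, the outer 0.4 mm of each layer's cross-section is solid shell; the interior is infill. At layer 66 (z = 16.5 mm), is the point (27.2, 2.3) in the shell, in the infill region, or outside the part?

outside

At z = 16.5 mm: the cube is present — its section is the full 27×15.5 rectangle; the cylinder at (13, 14.5): section is a regular 32-gon, circumradius r=6; Taking the union: the regions partially overlap (shared area 68.09 mm²), so overlapping operands fuse into one piece — 1 connected region; the cube at (-4, -4) is present — its section is the full 14×29 rectangle; Subtracting the remaining from the first: starting from that combined region, the 14×29 cube at (-4, -4) partially overlaps it — only the 162.99 mm² overlap (of its 406.00 mm²) is removed, clipping the outline — 1 connected region. Overall, the cross-section is a single solid region. The nearest boundary edge runs (27.00, 15.50)→(27.00, 0.00); distance from the point to it = 0.20 mm. The point is not inside any of the regions above, so it lies outside the cross-section (0.20 mm from the nearest boundary).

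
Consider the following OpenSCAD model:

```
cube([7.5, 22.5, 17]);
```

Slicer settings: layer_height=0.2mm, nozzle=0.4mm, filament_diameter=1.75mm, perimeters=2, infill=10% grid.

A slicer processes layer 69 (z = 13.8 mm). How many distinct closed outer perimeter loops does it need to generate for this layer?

At z = 13.8 mm: the cube (footprint 7.5×22.5) is included at this height. The result has 1 disconnected region.

1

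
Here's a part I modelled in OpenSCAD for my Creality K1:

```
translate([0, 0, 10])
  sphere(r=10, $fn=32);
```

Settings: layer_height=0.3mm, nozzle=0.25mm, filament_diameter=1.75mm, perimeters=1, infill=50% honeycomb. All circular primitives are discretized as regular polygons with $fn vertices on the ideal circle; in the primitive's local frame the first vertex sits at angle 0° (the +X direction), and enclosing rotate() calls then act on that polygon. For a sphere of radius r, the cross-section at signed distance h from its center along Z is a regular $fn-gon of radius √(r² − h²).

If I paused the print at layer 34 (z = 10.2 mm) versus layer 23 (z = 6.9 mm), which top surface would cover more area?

layer 34 (z = 10.2 mm)

Layer 34 (z = 10.2): the r=10 sphere contributes a regular 32-gon of circumradius √(10²−0.2²) = 9.998 (area = (32/2)·9.998²·sin(360°/32) = 312.02 mm²). So its area = 312.02 mm². Layer 23 (z = 6.9): the r=10 sphere slices to a regular 32-gon of circumradius 9.507 (√(r²−h²) with h=3.1 from center) (area = (32/2)·9.507²·sin(360°/32) = 282.15 mm²). So its area = 282.15 mm². Layer 34 is larger (312.02 vs 282.15 mm²).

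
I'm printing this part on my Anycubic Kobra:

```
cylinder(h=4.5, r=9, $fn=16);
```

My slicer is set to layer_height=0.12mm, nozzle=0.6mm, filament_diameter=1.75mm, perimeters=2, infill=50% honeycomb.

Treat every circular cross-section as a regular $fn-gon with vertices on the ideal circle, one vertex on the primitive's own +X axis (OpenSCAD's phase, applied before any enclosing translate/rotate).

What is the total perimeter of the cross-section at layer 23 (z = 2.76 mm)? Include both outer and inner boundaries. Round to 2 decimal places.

56.19 mm

At z = 2.76 mm: the cylinder: section is a regular 16-gon, circumradius r=9 (perimeter = 2·16·9.000·sin(180°/16) = 56.19 mm). Overall, the cross-section is a single solid region. Total boundary length (outer) = 56.19 mm.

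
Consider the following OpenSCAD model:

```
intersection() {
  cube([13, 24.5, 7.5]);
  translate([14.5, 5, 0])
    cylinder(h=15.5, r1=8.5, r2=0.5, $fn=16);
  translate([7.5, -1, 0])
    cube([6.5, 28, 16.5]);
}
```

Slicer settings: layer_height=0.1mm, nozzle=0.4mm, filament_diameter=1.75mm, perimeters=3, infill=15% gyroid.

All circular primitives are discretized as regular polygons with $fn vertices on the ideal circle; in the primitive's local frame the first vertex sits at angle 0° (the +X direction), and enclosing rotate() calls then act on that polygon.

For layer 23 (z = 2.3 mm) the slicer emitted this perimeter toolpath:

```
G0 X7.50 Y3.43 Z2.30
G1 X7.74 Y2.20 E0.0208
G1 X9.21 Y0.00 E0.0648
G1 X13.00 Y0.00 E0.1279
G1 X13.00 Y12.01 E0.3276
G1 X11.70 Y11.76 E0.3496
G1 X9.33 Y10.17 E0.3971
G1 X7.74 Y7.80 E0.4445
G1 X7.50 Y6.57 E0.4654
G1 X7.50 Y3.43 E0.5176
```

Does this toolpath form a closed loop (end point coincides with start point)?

yes

Start point (G0): (7.50, 3.43). End point (last G1): the path returns to the start — closed.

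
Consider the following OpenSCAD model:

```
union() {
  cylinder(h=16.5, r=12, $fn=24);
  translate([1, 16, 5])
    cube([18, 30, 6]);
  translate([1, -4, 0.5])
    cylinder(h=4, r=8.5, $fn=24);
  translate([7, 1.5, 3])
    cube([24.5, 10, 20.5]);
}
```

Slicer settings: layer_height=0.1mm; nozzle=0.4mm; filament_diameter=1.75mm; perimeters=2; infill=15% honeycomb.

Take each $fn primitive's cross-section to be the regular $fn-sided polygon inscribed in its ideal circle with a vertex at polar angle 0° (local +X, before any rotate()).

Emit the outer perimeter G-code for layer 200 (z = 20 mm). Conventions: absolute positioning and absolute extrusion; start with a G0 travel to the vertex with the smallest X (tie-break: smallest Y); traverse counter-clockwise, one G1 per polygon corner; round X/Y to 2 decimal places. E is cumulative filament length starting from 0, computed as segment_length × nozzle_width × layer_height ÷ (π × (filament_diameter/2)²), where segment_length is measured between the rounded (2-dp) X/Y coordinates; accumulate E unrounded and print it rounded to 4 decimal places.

G0 X7.00 Y1.50 Z20.00
G1 X31.50 Y1.50 E0.4074
G1 X31.50 Y11.50 E0.5737
G1 X7.00 Y11.50 E0.9812
G1 X7.00 Y1.50 E1.1475

At z = 20 mm: the cylinder is absent (z outside [0, 16.5]); the cube at (1, 16) is not intersected at this z (z outside [5, 11]); the cylinder at (1, -4) is not intersected at this z (z outside [0.5, 4.5]); the cube at (7, 1.5) is present — its section is the full 24.5×10 rectangle; Combining (union): only the 24.5×10 cube at (7, 1.5) is present, so the union is just that shape — 1 connected region. The outline is a single polygon with 4 vertices. Extrusion per mm of travel: 0.4 × 0.1 / (π × 0.875²) = 0.016630. Accumulating E over each segment gives final E = 1.1475.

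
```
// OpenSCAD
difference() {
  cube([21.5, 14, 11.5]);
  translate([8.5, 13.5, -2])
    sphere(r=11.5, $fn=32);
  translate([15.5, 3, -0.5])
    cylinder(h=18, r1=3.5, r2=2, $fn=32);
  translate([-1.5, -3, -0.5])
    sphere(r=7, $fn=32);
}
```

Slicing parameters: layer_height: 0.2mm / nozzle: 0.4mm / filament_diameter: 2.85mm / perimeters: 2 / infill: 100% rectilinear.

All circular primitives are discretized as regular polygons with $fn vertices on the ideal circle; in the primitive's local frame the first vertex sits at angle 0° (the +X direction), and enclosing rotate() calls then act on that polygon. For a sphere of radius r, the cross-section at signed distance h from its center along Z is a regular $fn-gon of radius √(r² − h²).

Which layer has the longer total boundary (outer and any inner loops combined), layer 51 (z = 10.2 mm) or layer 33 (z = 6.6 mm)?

layer 33 (z = 6.6 mm)

Layer 51 (z = 10.2): the 21.5×14 cube contributes its full rectangle (perimeter 71.00 mm); the sphere at (8.5, 13.5) is not intersected at this z (|z−center|=12.200 > r=11.5); the cone at (15.5, 3) contributes a regular 32-gon of circumradius 2.608 (interpolated between r1=3.5 and r2=2 at t=0.594) (perimeter = 2·32·2.608·sin(180°/32) = 16.36 mm); the sphere at (-1.5, -3) is absent (|z−center|=10.700 > r=7); Subtracting the remaining from the first: starting from the 21.5×14 cube, the cone at (15.5, 3) lies wholly inside it (removes its full 21.24 mm² and its 16.36 mm outline becomes a hole wall) — boundary (outer + 1 inner loop) = 87.36 mm. So its perimeter = 87.36 mm. Layer 33 (z = 6.6): the cube is present — its section is the full 21.5×14 rectangle (perimeter 71.00 mm); the r=11.5 sphere at (8.5, 13.5) slices to a regular 32-gon of circumradius 7.635 (√(r²−h²) with h=8.6 from center) (perimeter = 2·32·7.635·sin(180°/32) = 47.89 mm); the cone at (15.5, 3): at t=0.394 of its height the radius interpolates to r₁+(r₂−r₁)t = 2.908, giving a regular 32-gon of that circumradius (perimeter = 2·32·2.908·sin(180°/32) = 18.24 mm); the sphere at (-1.5, -3) does not reach this height (|z−center|=7.100 > r=7); Taking the first minus the rest: starting from the 21.5×14 cube, the r=11.5 sphere at (8.5, 13.5) partially overlaps it — only the 98.58 mm² overlap (of its 181.95 mm²) is removed, clipping the outline; the cone at (15.5, 3) lies wholly inside it (removes its full 26.40 mm² and its 18.24 mm outline becomes a hole wall) — boundary (outer + 1 inner loop) = 99.02 mm. So its perimeter = 99.02 mm. Layer 33 is larger (99.02 vs 87.36 mm).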